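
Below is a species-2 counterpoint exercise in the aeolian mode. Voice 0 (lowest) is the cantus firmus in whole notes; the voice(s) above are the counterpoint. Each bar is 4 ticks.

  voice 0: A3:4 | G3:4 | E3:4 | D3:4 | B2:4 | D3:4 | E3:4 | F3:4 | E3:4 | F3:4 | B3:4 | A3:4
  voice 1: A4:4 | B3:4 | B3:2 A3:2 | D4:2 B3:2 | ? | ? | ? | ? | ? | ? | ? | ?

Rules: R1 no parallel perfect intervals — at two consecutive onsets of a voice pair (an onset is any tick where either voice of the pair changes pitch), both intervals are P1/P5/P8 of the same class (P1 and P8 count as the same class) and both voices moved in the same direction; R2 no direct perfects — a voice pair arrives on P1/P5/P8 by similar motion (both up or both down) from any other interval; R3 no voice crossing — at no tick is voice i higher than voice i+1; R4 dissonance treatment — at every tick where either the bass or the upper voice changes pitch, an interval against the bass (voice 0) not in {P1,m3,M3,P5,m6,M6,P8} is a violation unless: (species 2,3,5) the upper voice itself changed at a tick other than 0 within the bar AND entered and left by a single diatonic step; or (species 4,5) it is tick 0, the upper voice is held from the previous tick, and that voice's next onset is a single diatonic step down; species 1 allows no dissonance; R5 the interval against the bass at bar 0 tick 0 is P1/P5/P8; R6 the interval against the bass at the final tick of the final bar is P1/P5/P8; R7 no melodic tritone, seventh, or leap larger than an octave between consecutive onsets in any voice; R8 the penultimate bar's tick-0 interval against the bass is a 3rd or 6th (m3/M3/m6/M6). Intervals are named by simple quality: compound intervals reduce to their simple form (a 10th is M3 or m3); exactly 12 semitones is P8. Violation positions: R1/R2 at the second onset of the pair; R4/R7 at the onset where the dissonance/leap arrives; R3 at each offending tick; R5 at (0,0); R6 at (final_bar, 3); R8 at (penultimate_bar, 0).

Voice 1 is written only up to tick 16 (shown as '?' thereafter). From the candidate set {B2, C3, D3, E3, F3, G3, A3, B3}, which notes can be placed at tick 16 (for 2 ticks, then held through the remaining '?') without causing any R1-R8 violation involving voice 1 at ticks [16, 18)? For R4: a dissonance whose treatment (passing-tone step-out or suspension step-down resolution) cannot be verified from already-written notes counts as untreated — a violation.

{B3, D3, G3}

B2: violates R2
C3: violates R4,R7
D3: legal
E3: violates R4
F3: violates R4,R7
G3: legal
A3: violates R4
B3: legal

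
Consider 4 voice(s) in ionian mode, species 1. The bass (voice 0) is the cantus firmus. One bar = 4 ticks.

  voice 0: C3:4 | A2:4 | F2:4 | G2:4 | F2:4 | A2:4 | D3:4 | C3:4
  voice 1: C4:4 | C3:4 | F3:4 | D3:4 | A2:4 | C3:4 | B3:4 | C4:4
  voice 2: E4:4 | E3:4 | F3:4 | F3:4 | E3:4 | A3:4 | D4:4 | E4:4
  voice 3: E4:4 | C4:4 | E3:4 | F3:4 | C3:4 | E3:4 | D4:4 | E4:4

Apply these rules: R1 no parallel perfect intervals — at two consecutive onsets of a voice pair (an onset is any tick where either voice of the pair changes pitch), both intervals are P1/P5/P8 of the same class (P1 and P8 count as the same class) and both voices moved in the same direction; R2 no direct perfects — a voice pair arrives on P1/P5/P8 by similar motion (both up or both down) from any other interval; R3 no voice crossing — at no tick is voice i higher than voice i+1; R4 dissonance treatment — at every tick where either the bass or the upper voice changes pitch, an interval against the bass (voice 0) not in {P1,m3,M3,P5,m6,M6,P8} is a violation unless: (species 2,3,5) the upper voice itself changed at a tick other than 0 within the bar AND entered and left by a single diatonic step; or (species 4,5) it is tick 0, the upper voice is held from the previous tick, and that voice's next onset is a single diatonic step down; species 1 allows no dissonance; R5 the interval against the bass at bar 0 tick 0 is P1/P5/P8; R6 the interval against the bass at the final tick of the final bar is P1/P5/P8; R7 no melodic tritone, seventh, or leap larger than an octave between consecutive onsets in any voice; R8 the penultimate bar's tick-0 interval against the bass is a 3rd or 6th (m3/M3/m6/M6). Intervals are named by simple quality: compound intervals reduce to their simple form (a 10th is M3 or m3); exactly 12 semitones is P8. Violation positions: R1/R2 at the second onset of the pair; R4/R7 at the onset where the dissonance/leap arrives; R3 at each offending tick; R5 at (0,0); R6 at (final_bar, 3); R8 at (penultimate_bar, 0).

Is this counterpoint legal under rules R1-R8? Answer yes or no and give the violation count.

bar 0: v0=C3 v1=C4 v2=E4 v3=E4 (M3)
bar 1: v0=A2 v1=C3 v2=E3 v3=C4 (m3)
bar 2: v0=F2 v1=F3 v2=F3 v3=E3 (M7)
bar 3: v0=G2 v1=D3 v2=F3 v3=F3 (m7)
bar 4: v0=F2 v1=A2 v2=E3 v3=C3 (P5)
bar 5: v0=A2 v1=C3 v2=A3 v3=E3 (P5)
bar 6: v0=D3 v1=B3 v2=D4 v3=D4 (P8)
bar 7: v0=C3 v1=C4 v2=E4 v3=E4 (M3)
  R5 @ bar0.0: opens on M3
  R5 @ bar0.0: opens on M3
  R2 @ bar1.0: C3/E4 M3 -> A2/E3 P5 similar
  R2 @ bar1.0: C4/E4 M3 -> C3/C4 P8 similar
  R2 @ bar2.0: C3/E3 M3 -> F3/F3 P1 similar
  R3 @ bar2.0: F3 above E3
  R4 @ bar2.0: F2/E3 M7 untreated
  R3 @ bar2.1: F3 above E3
  R3 @ bar2.2: F3 above E3
  R3 @ bar2.3: F3 above E3
  R4 @ bar3.0: G2/F3 m7 untreated
  R4 @ bar3.0: G2/F3 m7 untreated
  R2 @ bar4.0: G2/F3 m7 -> F2/C3 P5 similar
  R2 @ bar4.0: D3/F3 m3 -> A2/E3 P5 similar
  R3 @ bar4.0: E3 above C3
  R4 @ bar4.0: F2/E3 M7 untreated
  R3 @ bar4.1: E3 above C3
  R3 @ bar4.2: E3 above C3
  R3 @ bar4.3: E3 above C3
  R1 @ bar5.0: F2/C3 P5 -> A2/E3 P5 similar
  R2 @ bar5.0: F2/E3 M7 -> A2/A3 P8 similar
  R3 @ bar5.0: A3 above E3
  R3 @ bar5.1: A3 above E3
  R3 @ bar5.2: A3 above E3
  R3 @ bar5.3: A3 above E3
  R1 @ bar6.0: A2/A3 P8 -> D3/D4 P8 similar
  R2 @ bar6.0: A2/E3 P5 -> D3/D4 P8 similar
  R2 @ bar6.0: A3/E3 P4 -> D4/D4 P1 similar
  R7 @ bar6.0: C3->B3 leap 11st
  R7 @ bar6.0: E3->D4 leap 10st
  R8 @ bar6.0: penult P8 not 3rd/6th
  R8 @ bar6.0: penult P8 not 3rd/6th
  R1 @ bar7.0: D4/D4 P1 -> E4/E4 P1 similar
  R6 @ bar7.3: closes on M3
  R6 @ bar7.3: closes on M3

No (35 violations)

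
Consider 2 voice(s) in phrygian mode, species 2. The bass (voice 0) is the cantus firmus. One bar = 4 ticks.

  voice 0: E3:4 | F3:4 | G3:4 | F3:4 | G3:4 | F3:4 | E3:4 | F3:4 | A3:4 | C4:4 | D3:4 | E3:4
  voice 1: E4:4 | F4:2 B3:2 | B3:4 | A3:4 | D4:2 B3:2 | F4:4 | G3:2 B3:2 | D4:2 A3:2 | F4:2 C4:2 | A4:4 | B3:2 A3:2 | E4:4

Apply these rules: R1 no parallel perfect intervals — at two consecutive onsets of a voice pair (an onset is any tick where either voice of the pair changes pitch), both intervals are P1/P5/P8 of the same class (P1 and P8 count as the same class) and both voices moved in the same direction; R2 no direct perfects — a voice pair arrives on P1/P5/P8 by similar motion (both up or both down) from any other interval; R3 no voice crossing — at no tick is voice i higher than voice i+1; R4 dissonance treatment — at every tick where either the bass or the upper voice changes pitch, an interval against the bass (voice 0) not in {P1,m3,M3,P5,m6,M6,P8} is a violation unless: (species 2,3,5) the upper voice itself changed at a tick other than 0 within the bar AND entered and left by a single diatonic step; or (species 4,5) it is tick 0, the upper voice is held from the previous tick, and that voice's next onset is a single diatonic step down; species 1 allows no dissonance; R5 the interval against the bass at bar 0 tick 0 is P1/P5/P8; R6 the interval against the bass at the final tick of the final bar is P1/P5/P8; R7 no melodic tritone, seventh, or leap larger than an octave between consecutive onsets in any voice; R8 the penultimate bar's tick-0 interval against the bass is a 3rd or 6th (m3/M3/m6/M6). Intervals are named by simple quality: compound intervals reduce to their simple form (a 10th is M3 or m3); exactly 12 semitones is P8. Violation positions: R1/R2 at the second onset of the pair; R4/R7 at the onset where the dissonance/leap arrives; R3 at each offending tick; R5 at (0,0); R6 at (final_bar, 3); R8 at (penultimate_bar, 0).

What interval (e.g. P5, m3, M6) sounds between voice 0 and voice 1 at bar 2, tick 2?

M3

voice 0=G3 voice 1=B3 -> M3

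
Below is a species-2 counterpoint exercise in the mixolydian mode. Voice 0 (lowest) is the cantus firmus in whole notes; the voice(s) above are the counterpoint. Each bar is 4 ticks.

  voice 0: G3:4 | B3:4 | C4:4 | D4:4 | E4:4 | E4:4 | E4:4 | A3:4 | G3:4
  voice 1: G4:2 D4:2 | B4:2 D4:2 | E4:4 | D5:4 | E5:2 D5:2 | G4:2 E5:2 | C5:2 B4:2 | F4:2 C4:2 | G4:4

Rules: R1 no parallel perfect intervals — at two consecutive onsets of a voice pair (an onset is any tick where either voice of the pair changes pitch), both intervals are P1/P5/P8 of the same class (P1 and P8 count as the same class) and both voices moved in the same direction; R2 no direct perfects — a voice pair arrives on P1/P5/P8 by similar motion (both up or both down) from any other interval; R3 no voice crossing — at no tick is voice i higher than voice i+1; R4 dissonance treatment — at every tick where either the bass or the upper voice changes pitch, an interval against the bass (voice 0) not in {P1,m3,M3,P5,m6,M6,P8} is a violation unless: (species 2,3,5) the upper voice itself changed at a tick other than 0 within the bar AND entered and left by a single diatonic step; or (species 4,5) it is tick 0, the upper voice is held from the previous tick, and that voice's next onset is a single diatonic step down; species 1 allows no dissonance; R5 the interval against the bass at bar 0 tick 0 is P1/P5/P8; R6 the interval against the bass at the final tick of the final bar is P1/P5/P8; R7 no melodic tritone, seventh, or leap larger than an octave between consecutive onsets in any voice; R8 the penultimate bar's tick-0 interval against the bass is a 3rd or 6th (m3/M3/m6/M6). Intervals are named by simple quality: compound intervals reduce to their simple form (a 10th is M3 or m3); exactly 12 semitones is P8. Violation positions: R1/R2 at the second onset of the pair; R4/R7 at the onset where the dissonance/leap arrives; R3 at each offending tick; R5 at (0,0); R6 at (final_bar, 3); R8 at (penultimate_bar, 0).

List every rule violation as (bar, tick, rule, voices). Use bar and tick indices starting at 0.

bar 0: v0=G3 v1=G4 downbeat P8
bar 1: v0=B3 v1=B4 downbeat P8
bar 2: v0=C4 v1=E4 downbeat M3
bar 3: v0=D4 v1=D5 downbeat P8
bar 4: v0=E4 v1=E5 downbeat P8
bar 5: v0=E4 v1=G4 downbeat m3
bar 6: v0=E4 v1=C5 downbeat m6
bar 7: v0=A3 v1=F4 downbeat m6
bar 8: v0=G3 v1=G4 downbeat P8
  -> R2 @ bar 1 tick 0 v(0, 1): G3/D4 P5 -> B3/B4 P8 similar
  -> R2 @ bar 3 tick 0 v(0, 1): C4/E4 M3 -> D4/D5 P8 similar
  -> R7 @ bar 3 tick 0 v(1,): E4->D5 leap 10st
  -> R1 @ bar 4 tick 0 v(0, 1): D4/D5 P8 -> E4/E5 P8 similar
  -> R4 @ bar 4 tick 2 v(0, 1): E4/D5 m7 untreated
  -> R7 @ bar 7 tick 0 v(1,): B4->F4 leap 6st

(1, 0, R2, (0, 1))
(3, 0, R2, (0, 1))
(3, 0, R7, (1,))
(4, 0, R1, (0, 1))
(4, 2, R4, (0, 1))
(7, 0, R7, (1,))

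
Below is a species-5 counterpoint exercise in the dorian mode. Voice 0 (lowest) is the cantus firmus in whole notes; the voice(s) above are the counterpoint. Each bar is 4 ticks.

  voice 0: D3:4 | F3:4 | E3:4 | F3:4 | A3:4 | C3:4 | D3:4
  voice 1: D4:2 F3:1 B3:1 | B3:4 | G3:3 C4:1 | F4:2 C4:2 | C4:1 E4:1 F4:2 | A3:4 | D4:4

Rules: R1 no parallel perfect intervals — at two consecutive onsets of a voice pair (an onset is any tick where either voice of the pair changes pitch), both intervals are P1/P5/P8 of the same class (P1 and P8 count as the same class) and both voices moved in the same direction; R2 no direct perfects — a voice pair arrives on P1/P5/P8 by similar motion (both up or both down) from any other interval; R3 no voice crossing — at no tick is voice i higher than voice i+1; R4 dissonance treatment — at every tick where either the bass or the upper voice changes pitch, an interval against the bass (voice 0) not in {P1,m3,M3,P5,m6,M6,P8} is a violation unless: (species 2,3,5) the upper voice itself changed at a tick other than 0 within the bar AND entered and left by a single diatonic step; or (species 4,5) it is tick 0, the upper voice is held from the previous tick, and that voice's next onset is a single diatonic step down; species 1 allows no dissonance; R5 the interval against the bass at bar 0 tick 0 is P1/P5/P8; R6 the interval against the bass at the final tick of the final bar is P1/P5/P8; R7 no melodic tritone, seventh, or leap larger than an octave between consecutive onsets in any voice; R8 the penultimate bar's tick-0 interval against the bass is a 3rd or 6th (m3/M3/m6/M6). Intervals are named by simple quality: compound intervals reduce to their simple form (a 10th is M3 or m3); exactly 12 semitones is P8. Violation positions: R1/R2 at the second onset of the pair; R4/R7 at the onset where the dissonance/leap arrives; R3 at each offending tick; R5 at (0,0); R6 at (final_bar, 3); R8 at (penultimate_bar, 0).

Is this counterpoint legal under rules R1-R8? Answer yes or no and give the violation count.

bar 0: v0=D3 v1=D4 (P8)
bar 1: v0=F3 v1=B3 (TT)
bar 2: v0=E3 v1=G3 (m3)
bar 3: v0=F3 v1=F4 (P8)
bar 4: v0=A3 v1=C4 (m3)
bar 5: v0=C3 v1=A3 (M6)
bar 6: v0=D3 v1=D4 (P8)
  R7 @ bar0.3: F3->B3 leap 6st
  R4 @ bar1.0: F3/B3 TT untreated
  R2 @ bar3.0: E3/C4 m6 -> F3/F4 P8 similar
  R2 @ bar6.0: C3/A3 M6 -> D3/D4 P8 similar

No (4 violations)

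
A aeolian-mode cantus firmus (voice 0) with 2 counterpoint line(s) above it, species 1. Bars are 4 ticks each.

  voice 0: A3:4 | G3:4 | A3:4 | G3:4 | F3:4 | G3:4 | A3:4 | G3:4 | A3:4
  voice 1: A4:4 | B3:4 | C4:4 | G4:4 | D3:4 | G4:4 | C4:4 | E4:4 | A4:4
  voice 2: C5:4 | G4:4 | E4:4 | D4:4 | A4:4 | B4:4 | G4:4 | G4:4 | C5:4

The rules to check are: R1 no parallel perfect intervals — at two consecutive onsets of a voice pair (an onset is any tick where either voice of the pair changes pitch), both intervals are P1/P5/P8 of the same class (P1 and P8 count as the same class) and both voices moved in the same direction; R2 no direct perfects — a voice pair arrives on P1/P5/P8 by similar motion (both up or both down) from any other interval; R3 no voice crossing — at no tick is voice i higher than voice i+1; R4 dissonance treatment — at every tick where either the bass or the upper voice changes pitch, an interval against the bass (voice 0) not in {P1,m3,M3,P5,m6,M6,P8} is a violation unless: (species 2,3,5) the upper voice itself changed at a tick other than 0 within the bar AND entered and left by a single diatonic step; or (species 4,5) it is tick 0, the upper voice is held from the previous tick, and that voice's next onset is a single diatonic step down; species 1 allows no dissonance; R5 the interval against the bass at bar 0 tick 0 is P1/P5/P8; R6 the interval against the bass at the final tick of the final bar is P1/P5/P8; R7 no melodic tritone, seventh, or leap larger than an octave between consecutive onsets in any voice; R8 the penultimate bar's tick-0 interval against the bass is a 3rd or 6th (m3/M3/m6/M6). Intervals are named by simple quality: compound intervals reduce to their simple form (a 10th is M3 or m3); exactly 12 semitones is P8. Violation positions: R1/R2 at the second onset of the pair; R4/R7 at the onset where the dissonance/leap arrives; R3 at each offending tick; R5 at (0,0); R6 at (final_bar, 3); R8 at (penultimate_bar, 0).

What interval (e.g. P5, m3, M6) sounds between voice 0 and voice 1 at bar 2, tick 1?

voice 0=A3 voice 1=C4 -> m3

m3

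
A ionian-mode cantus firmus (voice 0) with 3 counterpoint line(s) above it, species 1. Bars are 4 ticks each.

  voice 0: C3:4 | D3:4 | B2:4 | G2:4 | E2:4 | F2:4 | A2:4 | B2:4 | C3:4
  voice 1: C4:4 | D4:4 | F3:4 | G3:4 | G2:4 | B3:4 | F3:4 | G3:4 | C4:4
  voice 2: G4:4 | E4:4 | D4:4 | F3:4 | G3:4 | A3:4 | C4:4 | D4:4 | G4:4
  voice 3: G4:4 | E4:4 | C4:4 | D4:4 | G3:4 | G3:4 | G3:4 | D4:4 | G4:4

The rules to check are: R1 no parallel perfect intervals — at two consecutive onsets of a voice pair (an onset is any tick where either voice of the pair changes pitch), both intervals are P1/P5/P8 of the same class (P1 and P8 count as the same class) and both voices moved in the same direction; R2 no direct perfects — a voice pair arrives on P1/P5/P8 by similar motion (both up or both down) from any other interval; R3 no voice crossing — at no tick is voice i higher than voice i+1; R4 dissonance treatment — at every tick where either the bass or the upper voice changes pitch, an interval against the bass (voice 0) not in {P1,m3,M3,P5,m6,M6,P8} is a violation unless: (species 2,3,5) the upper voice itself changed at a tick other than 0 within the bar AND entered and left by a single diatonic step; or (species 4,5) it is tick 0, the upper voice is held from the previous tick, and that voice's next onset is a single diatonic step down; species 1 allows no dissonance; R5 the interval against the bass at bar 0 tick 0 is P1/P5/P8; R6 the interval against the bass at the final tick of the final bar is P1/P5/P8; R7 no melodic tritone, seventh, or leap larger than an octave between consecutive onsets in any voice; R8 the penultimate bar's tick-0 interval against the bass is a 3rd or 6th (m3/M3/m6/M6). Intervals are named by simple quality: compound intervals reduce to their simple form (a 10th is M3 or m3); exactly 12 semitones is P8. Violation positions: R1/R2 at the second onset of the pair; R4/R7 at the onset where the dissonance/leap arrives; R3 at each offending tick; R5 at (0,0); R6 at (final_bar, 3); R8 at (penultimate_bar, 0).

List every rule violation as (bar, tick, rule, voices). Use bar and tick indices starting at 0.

(1, 0, R1, (0, 1))
(1, 0, R1, (2, 3))
(1, 0, R4, (0, 2))
(1, 0, R4, (0, 3))
(2, 0, R2, (1, 3))
(2, 0, R3, (2, 3))
(2, 0, R4, (0, 1))
(2, 0, R4, (0, 3))
(2, 1, R3, (2, 3))
(2, 2, R3, (2, 3))
(2, 3, R3, (2, 3))
(3, 0, R1, (1, 3))
(3, 0, R3, (1, 2))
(3, 0, R4, (0, 2))
(3, 1, R3, (1, 2))
(3, 2, R3, (1, 2))
(3, 3, R3, (1, 2))
(4, 0, R2, (1, 3))
(5, 0, R3, (1, 2))
(5, 0, R3, (2, 3))
(5, 0, R4, (0, 1))
(5, 0, R4, (0, 3))
(5, 0, R7, (1,))
(5, 1, R3, (1, 2))
(5, 1, R3, (2, 3))
(5, 2, R3, (1, 2))
(5, 2, R3, (2, 3))
(5, 3, R3, (1, 2))
(5, 3, R3, (2, 3))
(6, 0, R3, (2, 3))
(6, 0, R4, (0, 3))
(6, 0, R7, (1,))
(6, 1, R3, (2, 3))
(6, 2, R3, (2, 3))
(6, 3, R3, (2, 3))
(7, 0, R1, (1, 2))
(7, 0, R2, (1, 3))
(7, 0, R2, (2, 3))
(8, 0, R1, (1, 2))
(8, 0, R1, (1, 3))
(8, 0, R1, (2, 3))
(8, 0, R2, (0, 1))
(8, 0, R2, (0, 2))
(8, 0, R2, (0, 3))

bar 0: v0=C3 v1=C4 v2=G4 v3=G4 downbeat P5
bar 1: v0=D3 v1=D4 v2=E4 v3=E4 downbeat M2
bar 2: v0=B2 v1=F3 v2=D4 v3=C4 downbeat m2
bar 3: v0=G2 v1=G3 v2=F3 v3=D4 downbeat P5
bar 4: v0=E2 v1=G2 v2=G3 v3=G3 downbeat m3
bar 5: v0=F2 v1=B3 v2=A3 v3=G3 downbeat M2
bar 6: v0=A2 v1=F3 v2=C4 v3=G3 downbeat m7
bar 7: v0=B2 v1=G3 v2=D4 v3=D4 downbeat m3
bar 8: v0=C3 v1=C4 v2=G4 v3=G4 downbeat P5
  -> R1 @ bar 1 tick 0 v(0, 1): C3/C4 P8 -> D3/D4 P8 similar
  -> R1 @ bar 1 tick 0 v(2, 3): G4/G4 P1 -> E4/E4 P1 similar
  -> R4 @ bar 1 tick 0 v(0, 2): D3/E4 M2 untreated
  -> R4 @ bar 1 tick 0 v(0, 3): D3/E4 M2 untreated
  -> R2 @ bar 2 tick 0 v(1, 3): D4/E4 M2 -> F3/C4 P5 similar
  -> R3 @ bar 2 tick 0 v(2, 3): D4 above C4
  -> R4 @ bar 2 tick 0 v(0, 1): B2/F3 TT untreated
  -> R4 @ bar 2 tick 0 v(0, 3): B2/C4 m2 untreated
  -> R3 @ bar 2 tick 1 v(2, 3): D4 above C4
  -> R3 @ bar 2 tick 2 v(2, 3): D4 above C4
  -> R3 @ bar 2 tick 3 v(2, 3): D4 above C4
  -> R1 @ bar 3 tick 0 v(1, 3): F3/C4 P5 -> G3/D4 P5 similar
  -> R3 @ bar 3 tick 0 v(1, 2): G3 above F3
  -> R4 @ bar 3 tick 0 v(0, 2): G2/F3 m7 untreated
  -> R3 @ bar 3 tick 1 v(1, 2): G3 above F3
  -> R3 @ bar 3 tick 2 v(1, 2): G3 above F3
  -> R3 @ bar 3 tick 3 v(1, 2): G3 above F3
  -> R2 @ bar 4 tick 0 v(1, 3): G3/D4 P5 -> G2/G3 P8 similar
  -> R3 @ bar 5 tick 0 v(1, 2): B3 above A3
  -> R3 @ bar 5 tick 0 v(2, 3): A3 above G3
  -> R4 @ bar 5 tick 0 v(0, 1): F2/B3 TT untreated
  -> R4 @ bar 5 tick 0 v(0, 3): F2/G3 M2 untreated
  -> R7 @ bar 5 tick 0 v(1,): G2->B3 leap 16st
  -> R3 @ bar 5 tick 1 v(1, 2): B3 above A3
  -> R3 @ bar 5 tick 1 v(2, 3): A3 above G3
  -> R3 @ bar 5 tick 2 v(1, 2): B3 above A3
  -> R3 @ bar 5 tick 2 v(2, 3): A3 above G3
  -> R3 @ bar 5 tick 3 v(1, 2): B3 above A3
  -> R3 @ bar 5 tick 3 v(2, 3): A3 above G3
  -> R3 @ bar 6 tick 0 v(2, 3): C4 above G3
  -> R4 @ bar 6 tick 0 v(0, 3): A2/G3 m7 untreated
  -> R7 @ bar 6 tick 0 v(1,): B3->F3 leap 6st
  -> R3 @ bar 6 tick 1 v(2, 3): C4 above G3
  -> R3 @ bar 6 tick 2 v(2, 3): C4 above G3
  -> R3 @ bar 6 tick 3 v(2, 3): C4 above G3
  -> R1 @ bar 7 tick 0 v(1, 2): F3/C4 P5 -> G3/D4 P5 similar
  -> R2 @ bar 7 tick 0 v(1, 3): F3/G3 M2 -> G3/D4 P5 similar
  -> R2 @ bar 7 tick 0 v(2, 3): C4/G3 P4 -> D4/D4 P1 similar
  -> R1 @ bar 8 tick 0 v(1, 2): G3/D4 P5 -> C4/G4 P5 similar
  -> R1 @ bar 8 tick 0 v(1, 3): G3/D4 P5 -> C4/G4 P5 similar
  -> R1 @ bar 8 tick 0 v(2, 3): D4/D4 P1 -> G4/G4 P1 similar
  -> R2 @ bar 8 tick 0 v(0, 1): B2/G3 m6 -> C3/C4 P8 similar
  -> R2 @ bar 8 tick 0 v(0, 2): B2/D4 m3 -> C3/G4 P5 similar
  -> R2 @ bar 8 tick 0 v(0, 3): B2/D4 m3 -> C3/G4 P5 similar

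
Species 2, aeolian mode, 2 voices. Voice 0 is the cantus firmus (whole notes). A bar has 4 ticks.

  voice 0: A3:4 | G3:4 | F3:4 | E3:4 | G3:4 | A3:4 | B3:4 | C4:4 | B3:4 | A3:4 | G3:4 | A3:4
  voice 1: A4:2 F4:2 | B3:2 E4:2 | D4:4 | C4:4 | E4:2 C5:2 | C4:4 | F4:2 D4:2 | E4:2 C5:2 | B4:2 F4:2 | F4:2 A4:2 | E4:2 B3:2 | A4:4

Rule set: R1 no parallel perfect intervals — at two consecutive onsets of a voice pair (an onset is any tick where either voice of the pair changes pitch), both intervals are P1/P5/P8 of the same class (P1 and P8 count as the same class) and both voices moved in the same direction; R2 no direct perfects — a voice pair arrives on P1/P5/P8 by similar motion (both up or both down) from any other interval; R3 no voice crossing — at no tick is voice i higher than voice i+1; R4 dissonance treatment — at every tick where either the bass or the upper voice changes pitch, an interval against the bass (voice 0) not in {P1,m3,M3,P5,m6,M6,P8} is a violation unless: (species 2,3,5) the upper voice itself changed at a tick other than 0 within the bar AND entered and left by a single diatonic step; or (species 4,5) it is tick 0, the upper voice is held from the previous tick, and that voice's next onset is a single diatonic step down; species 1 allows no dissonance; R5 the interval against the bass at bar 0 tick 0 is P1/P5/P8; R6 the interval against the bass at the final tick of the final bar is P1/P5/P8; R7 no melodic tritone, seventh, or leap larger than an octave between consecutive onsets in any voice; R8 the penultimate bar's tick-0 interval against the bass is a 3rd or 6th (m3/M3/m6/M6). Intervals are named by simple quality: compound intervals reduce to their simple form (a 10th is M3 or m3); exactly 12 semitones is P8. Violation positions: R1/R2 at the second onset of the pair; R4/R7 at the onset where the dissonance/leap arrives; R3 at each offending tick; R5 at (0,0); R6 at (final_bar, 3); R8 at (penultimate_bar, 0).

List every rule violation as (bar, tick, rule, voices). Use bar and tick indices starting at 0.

bar 0: v0=A3 v1=A4 downbeat P8
bar 1: v0=G3 v1=B3 downbeat M3
bar 2: v0=F3 v1=D4 downbeat M6
bar 3: v0=E3 v1=C4 downbeat m6
bar 4: v0=G3 v1=E4 downbeat M6
bar 5: v0=A3 v1=C4 downbeat m3
bar 6: v0=B3 v1=F4 downbeat TT
bar 7: v0=C4 v1=E4 downbeat M3
bar 8: v0=B3 v1=B4 downbeat P8
bar 9: v0=A3 v1=F4 downbeat m6
bar 10: v0=G3 v1=E4 downbeat M6
bar 11: v0=A3 v1=A4 downbeat P8
  -> R7 @ bar 1 tick 0 v(1,): F4->B3 leap 6st
  -> R4 @ bar 4 tick 2 v(0, 1): G3/C5 P4 untreated
  -> R4 @ bar 6 tick 0 v(0, 1): B3/F4 TT untreated
  -> R1 @ bar 8 tick 0 v(0, 1): C4/C5 P8 -> B3/B4 P8 similar
  -> R4 @ bar 8 tick 2 v(0, 1): B3/F4 TT untreated
  -> R7 @ bar 8 tick 2 v(1,): B4->F4 leap 6st
  -> R2 @ bar 11 tick 0 v(0, 1): G3/B3 M3 -> A3/A4 P8 similar
  -> R7 @ bar 11 tick 0 v(1,): B3->A4 leap 10st

(1, 0, R7, (1,))
(4, 2, R4, (0, 1))
(6, 0, R4, (0, 1))
(8, 0, R1, (0, 1))
(8, 2, R4, (0, 1))
(8, 2, R7, (1,))
(11, 0, R2, (0, 1))
(11, 0, R7, (1,))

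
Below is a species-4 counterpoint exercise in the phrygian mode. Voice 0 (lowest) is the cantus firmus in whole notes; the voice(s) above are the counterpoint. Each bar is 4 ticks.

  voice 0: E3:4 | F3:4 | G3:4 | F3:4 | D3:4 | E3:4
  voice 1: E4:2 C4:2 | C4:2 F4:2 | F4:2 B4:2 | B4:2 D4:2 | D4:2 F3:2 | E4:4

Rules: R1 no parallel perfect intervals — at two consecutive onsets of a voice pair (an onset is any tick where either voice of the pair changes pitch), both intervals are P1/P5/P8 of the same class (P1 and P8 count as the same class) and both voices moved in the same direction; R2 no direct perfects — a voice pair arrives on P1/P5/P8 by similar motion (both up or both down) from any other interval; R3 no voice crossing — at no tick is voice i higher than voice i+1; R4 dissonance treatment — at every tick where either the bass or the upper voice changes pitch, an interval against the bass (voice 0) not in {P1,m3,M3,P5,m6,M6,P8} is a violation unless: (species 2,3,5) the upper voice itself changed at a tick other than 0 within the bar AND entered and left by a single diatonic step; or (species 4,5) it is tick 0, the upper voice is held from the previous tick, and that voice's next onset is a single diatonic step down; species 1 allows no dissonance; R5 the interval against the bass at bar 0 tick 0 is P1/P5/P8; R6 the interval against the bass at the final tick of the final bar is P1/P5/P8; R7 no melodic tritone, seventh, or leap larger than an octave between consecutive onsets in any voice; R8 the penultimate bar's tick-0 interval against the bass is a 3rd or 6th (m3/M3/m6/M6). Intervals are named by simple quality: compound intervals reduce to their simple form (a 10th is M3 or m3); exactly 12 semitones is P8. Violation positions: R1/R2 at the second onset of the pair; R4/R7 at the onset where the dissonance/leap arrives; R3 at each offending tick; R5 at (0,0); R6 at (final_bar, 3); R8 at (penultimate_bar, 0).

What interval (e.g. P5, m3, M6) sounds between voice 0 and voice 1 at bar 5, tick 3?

P8

voice 0=E3 voice 1=E4 -> P8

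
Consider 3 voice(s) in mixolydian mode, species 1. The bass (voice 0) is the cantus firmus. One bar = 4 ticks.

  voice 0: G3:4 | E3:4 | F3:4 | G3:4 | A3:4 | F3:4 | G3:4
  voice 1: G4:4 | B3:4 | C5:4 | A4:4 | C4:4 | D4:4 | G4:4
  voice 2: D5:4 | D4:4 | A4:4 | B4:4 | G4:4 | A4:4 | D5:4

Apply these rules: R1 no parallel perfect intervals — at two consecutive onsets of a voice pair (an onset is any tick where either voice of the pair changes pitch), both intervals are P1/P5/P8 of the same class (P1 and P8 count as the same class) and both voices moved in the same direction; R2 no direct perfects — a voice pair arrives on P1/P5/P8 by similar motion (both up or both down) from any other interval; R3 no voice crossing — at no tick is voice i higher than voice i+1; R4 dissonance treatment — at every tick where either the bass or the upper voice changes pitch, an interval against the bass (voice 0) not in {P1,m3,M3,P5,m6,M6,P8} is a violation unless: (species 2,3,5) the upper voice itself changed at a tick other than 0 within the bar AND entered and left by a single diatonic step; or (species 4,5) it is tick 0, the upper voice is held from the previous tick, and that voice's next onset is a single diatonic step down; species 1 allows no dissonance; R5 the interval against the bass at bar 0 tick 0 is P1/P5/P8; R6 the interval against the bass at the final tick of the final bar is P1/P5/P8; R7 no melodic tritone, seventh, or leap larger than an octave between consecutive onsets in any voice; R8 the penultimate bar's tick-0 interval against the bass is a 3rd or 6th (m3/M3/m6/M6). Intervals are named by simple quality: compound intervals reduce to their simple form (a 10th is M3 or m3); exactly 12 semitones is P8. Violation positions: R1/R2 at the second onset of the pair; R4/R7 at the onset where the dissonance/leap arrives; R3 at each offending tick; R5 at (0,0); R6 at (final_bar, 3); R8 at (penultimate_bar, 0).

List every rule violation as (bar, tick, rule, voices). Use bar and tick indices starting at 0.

bar 0: v0=G3 v1=G4 v2=D5 downbeat P5
bar 1: v0=E3 v1=B3 v2=D4 downbeat m7
bar 2: v0=F3 v1=C5 v2=A4 downbeat M3
bar 3: v0=G3 v1=A4 v2=B4 downbeat M3
bar 4: v0=A3 v1=C4 v2=G4 downbeat m7
bar 5: v0=F3 v1=D4 v2=A4 downbeat M3
bar 6: v0=G3 v1=G4 v2=D5 downbeat P5
  -> R2 @ bar 1 tick 0 v(0, 1): G3/G4 P8 -> E3/B3 P5 similar
  -> R4 @ bar 1 tick 0 v(0, 2): E3/D4 m7 untreated
  -> R1 @ bar 2 tick 0 v(0, 1): E3/B3 P5 -> F3/C5 P5 similar
  -> R3 @ bar 2 tick 0 v(1, 2): C5 above A4
  -> R7 @ bar 2 tick 0 v(1,): B3->C5 leap 13st
  -> R3 @ bar 2 tick 1 v(1, 2): C5 above A4
  -> R3 @ bar 2 tick 2 v(1, 2): C5 above A4
  -> R3 @ bar 2 tick 3 v(1, 2): C5 above A4
  -> R4 @ bar 3 tick 0 v(0, 1): G3/A4 M2 untreated
  -> R2 @ bar 4 tick 0 v(1, 2): A4/B4 M2 -> C4/G4 P5 similar
  -> R4 @ bar 4 tick 0 v(0, 2): A3/G4 m7 untreated
  -> R1 @ bar 5 tick 0 v(1, 2): C4/G4 P5 -> D4/A4 P5 similar
  -> R1 @ bar 6 tick 0 v(1, 2): D4/A4 P5 -> G4/D5 P5 similar
  -> R2 @ bar 6 tick 0 v(0, 1): F3/D4 M6 -> G3/G4 P8 similar
  -> R2 @ bar 6 tick 0 v(0, 2): F3/A4 M3 -> G3/D5 P5 similar

(1, 0, R2, (0, 1))
(1, 0, R4, (0, 2))
(2, 0, R1, (0, 1))
(2, 0, R3, (1, 2))
(2, 0, R7, (1,))
(2, 1, R3, (1, 2))
(2, 2, R3, (1, 2))
(2, 3, R3, (1, 2))
(3, 0, R4, (0, 1))
(4, 0, R2, (1, 2))
(4, 0, R4, (0, 2))
(5, 0, R1, (1, 2))
(6, 0, R1, (1, 2))
(6, 0, R2, (0, 1))
(6, 0, R2, (0, 2))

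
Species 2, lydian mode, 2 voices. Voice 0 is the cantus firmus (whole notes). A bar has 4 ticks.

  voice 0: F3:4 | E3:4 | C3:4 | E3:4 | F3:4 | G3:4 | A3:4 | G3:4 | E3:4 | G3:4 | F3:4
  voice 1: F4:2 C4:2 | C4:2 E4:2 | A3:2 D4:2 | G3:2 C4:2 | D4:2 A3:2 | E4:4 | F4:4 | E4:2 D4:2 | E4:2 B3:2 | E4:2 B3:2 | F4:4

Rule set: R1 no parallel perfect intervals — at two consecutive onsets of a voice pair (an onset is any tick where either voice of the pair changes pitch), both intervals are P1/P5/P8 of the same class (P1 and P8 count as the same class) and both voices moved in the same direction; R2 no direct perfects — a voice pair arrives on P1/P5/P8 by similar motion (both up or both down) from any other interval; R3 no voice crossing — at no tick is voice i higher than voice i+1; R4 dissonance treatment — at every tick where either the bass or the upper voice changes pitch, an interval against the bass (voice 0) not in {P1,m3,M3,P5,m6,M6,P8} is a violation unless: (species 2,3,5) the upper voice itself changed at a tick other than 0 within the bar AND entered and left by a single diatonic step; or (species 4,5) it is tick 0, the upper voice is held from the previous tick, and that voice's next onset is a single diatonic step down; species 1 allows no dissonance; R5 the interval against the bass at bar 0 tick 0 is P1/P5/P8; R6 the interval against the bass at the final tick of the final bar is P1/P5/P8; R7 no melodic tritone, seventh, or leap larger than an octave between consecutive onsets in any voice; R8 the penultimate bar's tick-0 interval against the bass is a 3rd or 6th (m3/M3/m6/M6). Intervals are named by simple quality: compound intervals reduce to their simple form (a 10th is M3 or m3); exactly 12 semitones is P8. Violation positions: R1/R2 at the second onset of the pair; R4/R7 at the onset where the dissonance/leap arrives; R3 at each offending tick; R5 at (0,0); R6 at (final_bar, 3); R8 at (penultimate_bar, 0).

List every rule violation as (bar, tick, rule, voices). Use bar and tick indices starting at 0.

(2, 2, R4, (0, 1))
(10, 0, R7, (1,))

bar 0: v0=F3 v1=F4 downbeat P8
bar 1: v0=E3 v1=C4 downbeat m6
bar 2: v0=C3 v1=A3 downbeat M6
bar 3: v0=E3 v1=G3 downbeat m3
bar 4: v0=F3 v1=D4 downbeat M6
bar 5: v0=G3 v1=E4 downbeat M6
bar 6: v0=A3 v1=F4 downbeat m6
bar 7: v0=G3 v1=E4 downbeat M6
bar 8: v0=E3 v1=E4 downbeat P8
bar 9: v0=G3 v1=E4 downbeat M6
bar 10: v0=F3 v1=F4 downbeat P8
  -> R4 @ bar 2 tick 2 v(0, 1): C3/D4 M2 untreated
  -> R7 @ bar 10 tick 0 v(1,): B3->F4 leap 6st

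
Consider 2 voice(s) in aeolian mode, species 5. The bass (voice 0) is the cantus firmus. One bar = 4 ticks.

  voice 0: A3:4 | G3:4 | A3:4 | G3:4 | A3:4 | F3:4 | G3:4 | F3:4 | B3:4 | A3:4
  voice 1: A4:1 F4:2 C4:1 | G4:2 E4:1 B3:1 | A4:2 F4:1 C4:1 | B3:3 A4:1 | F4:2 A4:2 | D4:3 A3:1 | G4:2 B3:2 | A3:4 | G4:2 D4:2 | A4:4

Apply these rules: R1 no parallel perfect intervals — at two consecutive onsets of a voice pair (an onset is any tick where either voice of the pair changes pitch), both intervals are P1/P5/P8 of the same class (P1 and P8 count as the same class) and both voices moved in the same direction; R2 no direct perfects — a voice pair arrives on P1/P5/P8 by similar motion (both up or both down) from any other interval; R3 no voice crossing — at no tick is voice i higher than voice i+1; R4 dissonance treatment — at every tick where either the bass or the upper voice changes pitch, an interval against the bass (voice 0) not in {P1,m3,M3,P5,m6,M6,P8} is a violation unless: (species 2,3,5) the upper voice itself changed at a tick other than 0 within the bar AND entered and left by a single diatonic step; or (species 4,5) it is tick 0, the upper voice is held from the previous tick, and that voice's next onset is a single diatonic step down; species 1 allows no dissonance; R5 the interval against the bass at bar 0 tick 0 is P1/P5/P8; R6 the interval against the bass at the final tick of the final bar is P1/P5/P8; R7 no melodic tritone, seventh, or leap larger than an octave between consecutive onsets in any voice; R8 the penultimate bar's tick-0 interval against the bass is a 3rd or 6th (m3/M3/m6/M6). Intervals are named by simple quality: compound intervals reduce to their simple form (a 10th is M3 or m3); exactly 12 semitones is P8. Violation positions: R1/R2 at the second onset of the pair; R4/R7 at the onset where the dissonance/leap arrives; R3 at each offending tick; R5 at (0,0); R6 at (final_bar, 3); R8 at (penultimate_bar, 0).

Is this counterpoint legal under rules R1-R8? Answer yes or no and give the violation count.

bar 0: v0=A3 v1=A4 (P8)
bar 1: v0=G3 v1=G4 (P8)
bar 2: v0=A3 v1=A4 (P8)
bar 3: v0=G3 v1=B3 (M3)
bar 4: v0=A3 v1=F4 (m6)
bar 5: v0=F3 v1=D4 (M6)
bar 6: v0=G3 v1=G4 (P8)
bar 7: v0=F3 v1=A3 (M3)
bar 8: v0=B3 v1=G4 (m6)
bar 9: v0=A3 v1=A4 (P8)
  R2 @ bar2.0: G3/B3 M3 -> A3/A4 P8 similar
  R7 @ bar2.0: B3->A4 leap 10st
  R4 @ bar3.3: G3/A4 M2 untreated
  R7 @ bar3.3: B3->A4 leap 10st
  R2 @ bar6.0: F3/A3 M3 -> G3/G4 P8 similar
  R7 @ bar6.0: A3->G4 leap 10st
  R7 @ bar8.0: F3->B3 leap 6st
  R7 @ bar8.0: A3->G4 leap 10st

No (8 violations)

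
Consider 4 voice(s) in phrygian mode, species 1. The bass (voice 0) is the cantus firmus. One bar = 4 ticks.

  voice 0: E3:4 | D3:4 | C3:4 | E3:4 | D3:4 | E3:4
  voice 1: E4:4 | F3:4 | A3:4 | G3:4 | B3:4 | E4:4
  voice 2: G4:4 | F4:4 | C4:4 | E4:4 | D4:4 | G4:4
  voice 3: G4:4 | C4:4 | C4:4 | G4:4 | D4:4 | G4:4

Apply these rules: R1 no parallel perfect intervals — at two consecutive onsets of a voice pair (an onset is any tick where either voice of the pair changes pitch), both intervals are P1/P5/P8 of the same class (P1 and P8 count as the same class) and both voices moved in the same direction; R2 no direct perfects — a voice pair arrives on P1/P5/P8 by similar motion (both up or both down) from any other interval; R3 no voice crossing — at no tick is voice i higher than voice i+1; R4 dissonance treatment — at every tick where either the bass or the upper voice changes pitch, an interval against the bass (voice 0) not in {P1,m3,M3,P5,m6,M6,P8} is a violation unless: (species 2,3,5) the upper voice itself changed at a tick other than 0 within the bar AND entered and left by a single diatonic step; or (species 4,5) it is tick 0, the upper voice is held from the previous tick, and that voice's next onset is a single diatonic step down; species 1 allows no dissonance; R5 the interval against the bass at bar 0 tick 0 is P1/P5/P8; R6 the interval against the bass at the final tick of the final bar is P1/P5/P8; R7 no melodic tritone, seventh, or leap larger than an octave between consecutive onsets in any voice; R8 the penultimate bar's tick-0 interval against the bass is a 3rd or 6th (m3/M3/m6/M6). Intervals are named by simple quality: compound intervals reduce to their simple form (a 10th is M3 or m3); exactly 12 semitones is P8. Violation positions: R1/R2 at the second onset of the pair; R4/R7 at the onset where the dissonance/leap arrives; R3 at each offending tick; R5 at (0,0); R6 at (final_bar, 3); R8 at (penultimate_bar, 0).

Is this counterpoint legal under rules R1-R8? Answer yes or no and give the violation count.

bar 0: v0=E3 v1=E4 v2=G4 v3=G4 (m3)
bar 1: v0=D3 v1=F3 v2=F4 v3=C4 (m7)
bar 2: v0=C3 v1=A3 v2=C4 v3=C4 (P8)
bar 3: v0=E3 v1=G3 v2=E4 v3=G4 (m3)
bar 4: v0=D3 v1=B3 v2=D4 v3=D4 (P8)
bar 5: v0=E3 v1=E4 v2=G4 v3=G4 (m3)
  R5 @ bar0.0: opens on m3
  R5 @ bar0.0: opens on m3
  R2 @ bar1.0: E4/G4 m3 -> F3/F4 P8 similar
  R2 @ bar1.0: E4/G4 m3 -> F3/C4 P5 similar
  R3 @ bar1.0: F4 above C4
  R4 @ bar1.0: D3/C4 m7 untreated
  R7 @ bar1.0: E4->F3 leap 11st
  R3 @ bar1.1: F4 above C4
  R3 @ bar1.2: F4 above C4
  R3 @ bar1.3: F4 above C4
  R2 @ bar2.0: D3/F4 m3 -> C3/C4 P8 similar
  R1 @ bar3.0: C3/C4 P8 -> E3/E4 P8 similar
  R1 @ bar4.0: E3/E4 P8 -> D3/D4 P8 similar
  R2 @ bar4.0: E3/G4 m3 -> D3/D4 P8 similar
  R2 @ bar4.0: E4/G4 m3 -> D4/D4 P1 similar
  R8 @ bar4.0: penult P8 not 3rd/6th
  R8 @ bar4.0: penult P8 not 3rd/6th
  R1 @ bar5.0: D4/D4 P1 -> G4/G4 P1 similar
  R2 @ bar5.0: D3/B3 M6 -> E3/E4 P8 similar
  R6 @ bar5.3: closes on m3
  R6 @ bar5.3: closes on m3

No (21 violations)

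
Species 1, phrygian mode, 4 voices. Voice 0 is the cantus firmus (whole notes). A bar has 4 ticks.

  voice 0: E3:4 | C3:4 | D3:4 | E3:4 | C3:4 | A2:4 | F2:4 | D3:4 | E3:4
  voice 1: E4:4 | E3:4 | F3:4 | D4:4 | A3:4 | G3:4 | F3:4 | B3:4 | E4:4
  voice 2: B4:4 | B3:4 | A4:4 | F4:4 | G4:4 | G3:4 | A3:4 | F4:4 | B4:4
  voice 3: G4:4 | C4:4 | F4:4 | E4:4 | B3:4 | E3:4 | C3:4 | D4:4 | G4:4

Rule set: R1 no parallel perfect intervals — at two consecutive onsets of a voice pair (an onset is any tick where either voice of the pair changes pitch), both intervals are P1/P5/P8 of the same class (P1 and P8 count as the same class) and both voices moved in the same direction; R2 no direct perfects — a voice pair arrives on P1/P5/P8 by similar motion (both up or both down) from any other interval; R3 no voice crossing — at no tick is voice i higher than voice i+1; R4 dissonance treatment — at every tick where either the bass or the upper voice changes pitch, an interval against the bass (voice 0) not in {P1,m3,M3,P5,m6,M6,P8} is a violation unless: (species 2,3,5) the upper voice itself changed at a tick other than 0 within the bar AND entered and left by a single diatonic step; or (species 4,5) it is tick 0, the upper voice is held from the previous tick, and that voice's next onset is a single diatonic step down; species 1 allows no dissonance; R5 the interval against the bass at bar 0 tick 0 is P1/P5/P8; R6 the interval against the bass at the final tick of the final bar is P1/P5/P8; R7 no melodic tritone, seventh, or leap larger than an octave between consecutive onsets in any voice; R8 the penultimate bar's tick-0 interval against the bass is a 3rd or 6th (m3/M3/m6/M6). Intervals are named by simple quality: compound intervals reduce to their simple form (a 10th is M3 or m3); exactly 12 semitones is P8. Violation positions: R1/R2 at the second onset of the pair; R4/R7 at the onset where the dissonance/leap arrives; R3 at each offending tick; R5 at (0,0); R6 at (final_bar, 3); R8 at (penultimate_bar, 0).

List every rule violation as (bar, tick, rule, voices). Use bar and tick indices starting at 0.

(0, 0, R3, (2, 3))
(0, 0, R5, (0, 3))
(0, 1, R3, (2, 3))
(0, 2, R3, (2, 3))
(0, 3, R3, (2, 3))
(1, 0, R1, (1, 2))
(1, 0, R2, (0, 3))
(1, 0, R4, (0, 2))
(2, 0, R2, (0, 2))
(2, 0, R2, (1, 3))
(2, 0, R3, (2, 3))
(2, 0, R7, (2,))
(2, 1, R3, (2, 3))
(2, 2, R3, (2, 3))
(2, 3, R3, (2, 3))
(3, 0, R3, (2, 3))
(3, 0, R4, (0, 1))
(3, 0, R4, (0, 2))
(3, 1, R3, (2, 3))
(3, 2, R3, (2, 3))
(3, 3, R3, (2, 3))
(4, 0, R3, (2, 3))
(4, 0, R4, (0, 3))
(4, 1, R3, (2, 3))
(4, 2, R3, (2, 3))
(4, 3, R3, (2, 3))
(5, 0, R2, (0, 3))
(5, 0, R2, (1, 2))
(5, 0, R3, (2, 3))
(5, 0, R4, (0, 1))
(5, 0, R4, (0, 2))
(5, 1, R3, (2, 3))
(5, 2, R3, (2, 3))
(5, 3, R3, (2, 3))
(6, 0, R1, (0, 3))
(6, 0, R2, (0, 1))
(6, 0, R3, (2, 3))
(6, 1, R3, (2, 3))
(6, 2, R3, (2, 3))
(6, 3, R3, (2, 3))
(7, 0, R2, (0, 3))
(7, 0, R3, (2, 3))
(7, 0, R7, (1,))
(7, 0, R7, (3,))
(7, 0, R8, (0, 3))
(7, 1, R3, (2, 3))
(7, 2, R3, (2, 3))
(7, 3, R3, (2, 3))
(8, 0, R2, (0, 1))
(8, 0, R2, (0, 2))
(8, 0, R2, (1, 2))
(8, 0, R3, (2, 3))
(8, 0, R7, (2,))
(8, 1, R3, (2, 3))
(8, 2, R3, (2, 3))
(8, 3, R3, (2, 3))
(8, 3, R6, (0, 3))

bar 0: v0=E3 v1=E4 v2=B4 v3=G4 downbeat m3
bar 1: v0=C3 v1=E3 v2=B3 v3=C4 downbeat P8
bar 2: v0=D3 v1=F3 v2=A4 v3=F4 downbeat m3
bar 3: v0=E3 v1=D4 v2=F4 v3=E4 downbeat P8
bar 4: v0=C3 v1=A3 v2=G4 v3=B3 downbeat M7
bar 5: v0=A2 v1=G3 v2=G3 v3=E3 downbeat P5
bar 6: v0=F2 v1=F3 v2=A3 v3=C3 downbeat P5
bar 7: v0=D3 v1=B3 v2=F4 v3=D4 downbeat P8
bar 8: v0=E3 v1=E4 v2=B4 v3=G4 downbeat m3
  -> R3 @ bar 0 tick 0 v(2, 3): B4 above G4
  -> R5 @ bar 0 tick 0 v(0, 3): opens on m3
  -> R3 @ bar 0 tick 1 v(2, 3): B4 above G4
  -> R3 @ bar 0 tick 2 v(2, 3): B4 above G4
  -> R3 @ bar 0 tick 3 v(2, 3): B4 above G4
  -> R1 @ bar 1 tick 0 v(1, 2): E4/B4 P5 -> E3/B3 P5 similar
  -> R2 @ bar 1 tick 0 v(0, 3): E3/G4 m3 -> C3/C4 P8 similar
  -> R4 @ bar 1 tick 0 v(0, 2): C3/B3 M7 untreated
  -> R2 @ bar 2 tick 0 v(0, 2): C3/B3 M7 -> D3/A4 P5 similar
  -> R2 @ bar 2 tick 0 v(1, 3): E3/C4 m6 -> F3/F4 P8 similar
  -> R3 @ bar 2 tick 0 v(2, 3): A4 above F4
  -> R7 @ bar 2 tick 0 v(2,): B3->A4 leap 10st
  -> R3 @ bar 2 tick 1 v(2, 3): A4 above F4
  -> R3 @ bar 2 tick 2 v(2, 3): A4 above F4
  -> R3 @ bar 2 tick 3 v(2, 3): A4 above F4
  -> R3 @ bar 3 tick 0 v(2, 3): F4 above E4
  -> R4 @ bar 3 tick 0 v(0, 1): E3/D4 m7 untreated
  -> R4 @ bar 3 tick 0 v(0, 2): E3/F4 m2 untreated
  -> R3 @ bar 3 tick 1 v(2, 3): F4 above E4
  -> R3 @ bar 3 tick 2 v(2, 3): F4 above E4
  -> R3 @ bar 3 tick 3 v(2, 3): F4 above E4
  -> R3 @ bar 4 tick 0 v(2, 3): G4 above B3
  -> R4 @ bar 4 tick 0 v(0, 3): C3/B3 M7 untreated
  -> R3 @ bar 4 tick 1 v(2, 3): G4 above B3
  -> R3 @ bar 4 tick 2 v(2, 3): G4 above B3
  -> R3 @ bar 4 tick 3 v(2, 3): G4 above B3
  -> R2 @ bar 5 tick 0 v(0, 3): C3/B3 M7 -> A2/E3 P5 similar
  -> R2 @ bar 5 tick 0 v(1, 2): A3/G4 m7 -> G3/G3 P1 similar
  -> R3 @ bar 5 tick 0 v(2, 3): G3 above E3
  -> R4 @ bar 5 tick 0 v(0, 1): A2/G3 m7 untreated
  -> R4 @ bar 5 tick 0 v(0, 2): A2/G3 m7 untreated
  -> R3 @ bar 5 tick 1 v(2, 3): G3 above E3
  -> R3 @ bar 5 tick 2 v(2, 3): G3 above E3
  -> R3 @ bar 5 tick 3 v(2, 3): G3 above E3
  -> R1 @ bar 6 tick 0 v(0, 3): A2/E3 P5 -> F2/C3 P5 similar
  -> R2 @ bar 6 tick 0 v(0, 1): A2/G3 m7 -> F2/F3 P8 similar
  -> R3 @ bar 6 tick 0 v(2, 3): A3 above C3
  -> R3 @ bar 6 tick 1 v(2, 3): A3 above C3
  -> R3 @ bar 6 tick 2 v(2, 3): A3 above C3
  -> R3 @ bar 6 tick 3 v(2, 3): A3 above C3
  -> R2 @ bar 7 tick 0 v(0, 3): F2/C3 P5 -> D3/D4 P8 similar
  -> R3 @ bar 7 tick 0 v(2, 3): F4 above D4
  -> R7 @ bar 7 tick 0 v(1,): F3->B3 leap 6st
  -> R7 @ bar 7 tick 0 v(3,): C3->D4 leap 14st
  -> R8 @ bar 7 tick 0 v(0, 3): penult P8 not 3rd/6th
  -> R3 @ bar 7 tick 1 v(2, 3): F4 above D4
  -> R3 @ bar 7 tick 2 v(2, 3): F4 above D4
  -> R3 @ bar 7 tick 3 v(2, 3): F4 above D4
  -> R2 @ bar 8 tick 0 v(0, 1): D3/B3 M6 -> E3/E4 P8 similar
  -> R2 @ bar 8 tick 0 v(0, 2): D3/F4 m3 -> E3/B4 P5 similar
  -> R2 @ bar 8 tick 0 v(1, 2): B3/F4 TT -> E4/B4 P5 similar
  -> R3 @ bar 8 tick 0 v(2, 3): B4 above G4
  -> R7 @ bar 8 tick 0 v(2,): F4->B4 leap 6st
  -> R3 @ bar 8 tick 1 v(2, 3): B4 above G4
  -> R3 @ bar 8 tick 2 v(2, 3): B4 above G4
  -> R3 @ bar 8 tick 3 v(2, 3): B4 above G4
  -> R6 @ bar 8 tick 3 v(0, 3): closes on m3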